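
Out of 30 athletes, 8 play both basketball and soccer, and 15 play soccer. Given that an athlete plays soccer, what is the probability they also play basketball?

P(A ∩ B) = 8/30 = 4/15
P(B) = 15/30 = 1/2
P(A|B) = P(A ∩ B) / P(B) = (4/15) / (1/2) = 8/15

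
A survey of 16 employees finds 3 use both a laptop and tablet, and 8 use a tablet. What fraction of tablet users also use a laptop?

P(A ∩ B) = 3/16
P(B) = 8/16 = 1/2
P(A|B) = P(A ∩ B) / P(B) = (3/16) / (1/2) = 3/8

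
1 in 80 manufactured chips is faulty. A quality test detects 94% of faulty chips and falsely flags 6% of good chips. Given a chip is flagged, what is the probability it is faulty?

Let D = the rare event, + = positive/flagged.
P(D) = 1/80
P(+|D) = 94/100 = 47/50
P(+|D') = 6/100 = 3/50
P(+) = P(+|D)P(D) + P(+|D')P(D')
     = \frac{47}{50} × \frac{1}{80} + \frac{3}{50} × \frac{79}{80}
     = \frac{71}{1000}
P(D|+) = P(+|D)P(D)/P(+) = \frac{47}{284}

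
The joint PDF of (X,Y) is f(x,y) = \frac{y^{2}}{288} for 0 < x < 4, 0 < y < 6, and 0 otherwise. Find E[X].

f_X(x) = ∫_0^6 \frac{y^{2}}{288} dy = \frac{1}{4}
E[X] = ∫_0^4 x × (\frac{1}{4}) dx = 2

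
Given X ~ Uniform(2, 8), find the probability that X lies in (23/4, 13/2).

P(23/4 < X < 13/2) = ∫_{23/4}^{13/2} f(x) dx
where f(x) = \frac{1}{6}
= \frac{1}{8}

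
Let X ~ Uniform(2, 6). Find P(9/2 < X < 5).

P(9/2 < X < 5) = ∫_{9/2}^{5} f(x) dx
where f(x) = \frac{1}{4}
= \frac{1}{8}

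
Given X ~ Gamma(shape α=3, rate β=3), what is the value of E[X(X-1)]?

E[X(X-1)] = E[X² - X] = E[X²] - E[X]
E[X] = 1
E[X²] = Var(X) + (E[X])² = \frac{1}{3} + (1)² = \frac{4}{3}
E[X(X-1)] = \frac{4}{3} - 1 = \frac{1}{3}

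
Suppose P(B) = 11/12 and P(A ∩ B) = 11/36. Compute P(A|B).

P(A|B) = P(A ∩ B) / P(B)
= (11/36) / (11/12)
= 1/3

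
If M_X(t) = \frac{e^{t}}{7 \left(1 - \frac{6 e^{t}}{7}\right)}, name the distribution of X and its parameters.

The MGF M(t) = \frac{e^{t}}{7 \left(1 - \frac{6 e^{t}}{7}\right)} is the standard form for the Geometric distribution.
Comparing with the known MGF formula identifies: Geometric(p=1/7), X = trial number of first success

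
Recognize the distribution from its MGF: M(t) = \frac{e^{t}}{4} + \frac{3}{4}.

The MGF M(t) = \frac{e^{t}}{4} + \frac{3}{4} is the standard form for the Bernoulli distribution.
Comparing with the known MGF formula identifies: Bernoulli(p=1/4)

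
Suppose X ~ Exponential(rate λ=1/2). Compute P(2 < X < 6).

P(2 < X < 6) = ∫_{2}^{6} f(x) dx
where f(x) = \frac{e^{- \frac{x}{2}}}{2}
= - \frac{1 - e^{2}}{e^{3}}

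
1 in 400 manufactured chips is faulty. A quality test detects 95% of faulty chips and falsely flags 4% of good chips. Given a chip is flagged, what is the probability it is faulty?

Let D = the rare event, + = positive/flagged.
P(D) = 1/400
P(+|D) = 95/100 = 19/20
P(+|D') = 4/100 = 1/25
P(+) = P(+|D)P(D) + P(+|D')P(D')
     = \frac{19}{20} × \frac{1}{400} + \frac{1}{25} × \frac{399}{400}
     = \frac{1691}{40000}
P(D|+) = P(+|D)P(D)/P(+) = \frac{5}{89}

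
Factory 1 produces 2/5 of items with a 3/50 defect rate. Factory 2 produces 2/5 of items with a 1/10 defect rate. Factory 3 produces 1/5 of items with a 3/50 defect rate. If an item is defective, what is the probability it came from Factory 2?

Using Bayes' theorem:
P(F1) = 2/5, P(D|F1) = 3/50
P(F2) = 2/5, P(D|F2) = 1/10
P(F3) = 1/5, P(D|F3) = 3/50
P(D) = P(D|F1)P(F1) + P(D|F2)P(F2) + P(D|F3)P(F3)
     = \frac{19}{250}
P(F2|D) = P(D|F2)P(F2) / P(D)
= \frac{10}{19}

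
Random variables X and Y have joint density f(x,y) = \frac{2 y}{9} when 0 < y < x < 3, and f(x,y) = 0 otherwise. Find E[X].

f_X(x) = ∫_0^x \frac{2 y}{9} dy = \frac{x^{2}}{9}
E[X] = ∫_0^3 x × (\frac{x^{2}}{9}) dx = \frac{9}{4}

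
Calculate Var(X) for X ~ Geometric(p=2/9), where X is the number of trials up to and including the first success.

For X ~ Geometric(p=2/9), where X is the number of trials up to and including the first success:
Var(X) = \frac{63}{4}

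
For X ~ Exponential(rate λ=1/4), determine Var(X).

For X ~ Exponential(rate λ=1/4):
Var(X) = 16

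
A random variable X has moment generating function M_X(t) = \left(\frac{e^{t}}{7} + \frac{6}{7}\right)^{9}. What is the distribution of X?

The MGF M(t) = \left(\frac{e^{t}}{7} + \frac{6}{7}\right)^{9} is the standard form for the Binomial distribution.
Comparing with the known MGF formula identifies: Binomial(n=9, p=1/7)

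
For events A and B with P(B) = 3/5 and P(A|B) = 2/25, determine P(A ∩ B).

By definition, P(A|B) = P(A ∩ B) / P(B)
So P(A ∩ B) = P(A|B) × P(B)
= 2/25 × 3/5
= 6/125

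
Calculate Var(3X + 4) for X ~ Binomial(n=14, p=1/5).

For X ~ Binomial(n=14, p=1/5):
Var(X) = \frac{56}{25}
Var(3X + 4) = (3)² × Var(X) = 9 × \frac{56}{25} = \frac{504}{25}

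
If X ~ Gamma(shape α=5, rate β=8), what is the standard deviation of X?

For X ~ Gamma(shape α=5, rate β=8):
Var(X) = \frac{5}{64}
SD(X) = √(Var(X)) = √(\frac{5}{64}) = \frac{\sqrt{5}}{8}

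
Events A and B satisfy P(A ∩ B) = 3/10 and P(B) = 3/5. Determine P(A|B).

P(A|B) = P(A ∩ B) / P(B)
= (3/10) / (3/5)
= 1/2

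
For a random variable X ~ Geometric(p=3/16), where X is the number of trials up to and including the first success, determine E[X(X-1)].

E[X(X-1)] = E[X² - X] = E[X²] - E[X]
E[X] = \frac{16}{3}
E[X²] = Var(X) + (E[X])² = \frac{208}{9} + (\frac{16}{3})² = \frac{464}{9}
E[X(X-1)] = \frac{464}{9} - \frac{16}{3} = \frac{416}{9}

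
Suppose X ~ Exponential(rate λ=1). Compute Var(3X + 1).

For X ~ Exponential(rate λ=1):
Var(X) = 1
Var(3X + 1) = (3)² × Var(X) = 9 × 1 = 9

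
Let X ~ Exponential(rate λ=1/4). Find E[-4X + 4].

For X ~ Exponential(rate λ=1/4):
E[X] = 4
E[-4X + 4] = -4 × E[X] + 4 = -12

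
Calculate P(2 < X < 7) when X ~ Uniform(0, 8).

P(2 < X < 7) = ∫_{2}^{7} f(x) dx
where f(x) = \frac{1}{8}
= \frac{5}{8}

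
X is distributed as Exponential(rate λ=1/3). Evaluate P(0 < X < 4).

P(0 < X < 4) = ∫_{0}^{4} f(x) dx
where f(x) = \frac{e^{- \frac{x}{3}}}{3}
= 1 - e^{- \frac{4}{3}}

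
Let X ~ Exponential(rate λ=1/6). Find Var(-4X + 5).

For X ~ Exponential(rate λ=1/6):
Var(X) = 36
Var(-4X + 5) = (-4)² × Var(X) = 16 × 36 = 576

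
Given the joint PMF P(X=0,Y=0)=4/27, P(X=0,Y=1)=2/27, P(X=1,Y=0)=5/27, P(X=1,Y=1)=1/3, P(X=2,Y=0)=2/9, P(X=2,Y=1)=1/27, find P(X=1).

P(X=1) = P(X=1,Y=0) + P(X=1,Y=1)
= 5/27 + 1/3
= 14/27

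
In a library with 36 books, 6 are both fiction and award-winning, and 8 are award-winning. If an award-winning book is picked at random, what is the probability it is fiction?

P(A ∩ B) = 6/36 = 1/6
P(B) = 8/36 = 2/9
P(A|B) = P(A ∩ B) / P(B) = (1/6) / (2/9) = 3/4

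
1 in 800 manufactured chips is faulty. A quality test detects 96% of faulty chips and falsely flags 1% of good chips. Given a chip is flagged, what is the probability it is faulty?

Let D = the rare event, + = positive/flagged.
P(D) = 1/800
P(+|D) = 96/100 = 24/25
P(+|D') = 1/100
P(+) = P(+|D)P(D) + P(+|D')P(D')
     = \frac{24}{25} × \frac{1}{800} + \frac{1}{100} × \frac{799}{800}
     = \frac{179}{16000}
P(D|+) = P(+|D)P(D)/P(+) = \frac{96}{895}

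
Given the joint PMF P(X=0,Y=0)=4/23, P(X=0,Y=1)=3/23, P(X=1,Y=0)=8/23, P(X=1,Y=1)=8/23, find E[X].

First find marginal of X:
P(X=0) = 7/23
P(X=1) = 16/23
E[X] = 0 × 7/23 + 1 × 16/23 = 16/23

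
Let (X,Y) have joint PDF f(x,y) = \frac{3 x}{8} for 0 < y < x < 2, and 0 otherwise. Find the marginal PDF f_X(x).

f_X(x) = ∫_0^x \frac{3 x}{8} dy = \frac{3 x^{2}}{8}
for 0 < x < 2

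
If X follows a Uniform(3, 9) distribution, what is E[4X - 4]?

For X ~ Uniform(3, 9):
E[X] = 6
E[4X - 4] = 4 × E[X] - 4 = 20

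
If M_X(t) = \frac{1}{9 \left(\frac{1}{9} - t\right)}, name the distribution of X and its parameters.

The MGF M(t) = \frac{1}{9 \left(\frac{1}{9} - t\right)} is the standard form for the Exponential distribution.
Comparing with the known MGF formula identifies: Exponential(rate λ=1/9)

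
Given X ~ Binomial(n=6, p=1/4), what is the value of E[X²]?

Using the identity E[X²] = Var(X) + (E[X])²:
E[X] = \frac{3}{2}
Var(X) = \frac{9}{8}
E[X²] = \frac{9}{8} + (\frac{3}{2})²
= \frac{27}{8}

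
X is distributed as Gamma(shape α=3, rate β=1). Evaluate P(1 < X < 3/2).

P(1 < X < 3/2) = ∫_{1}^{3/2} f(x) dx
where f(x) = \frac{x^{2} e^{- x}}{2}
= - \frac{29}{8 e^{\frac{3}{2}}} + \frac{5}{2 e}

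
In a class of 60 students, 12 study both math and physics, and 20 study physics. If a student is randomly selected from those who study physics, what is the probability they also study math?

P(A ∩ B) = 12/60 = 1/5
P(B) = 20/60 = 1/3
P(A|B) = P(A ∩ B) / P(B) = (1/5) / (1/3) = 3/5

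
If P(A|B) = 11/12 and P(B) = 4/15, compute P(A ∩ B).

By definition, P(A|B) = P(A ∩ B) / P(B)
So P(A ∩ B) = P(A|B) × P(B)
= 11/12 × 4/15
= 11/45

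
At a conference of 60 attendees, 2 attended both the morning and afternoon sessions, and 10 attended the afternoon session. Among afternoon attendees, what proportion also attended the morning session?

P(A ∩ B) = 2/60 = 1/30
P(B) = 10/60 = 1/6
P(A|B) = P(A ∩ B) / P(B) = (1/30) / (1/6) = 1/5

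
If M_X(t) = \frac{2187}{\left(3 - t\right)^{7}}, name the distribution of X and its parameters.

The MGF M(t) = \frac{2187}{\left(3 - t\right)^{7}} is the standard form for the Gamma distribution.
Comparing with the known MGF formula identifies: Gamma(shape α=7, rate β=3)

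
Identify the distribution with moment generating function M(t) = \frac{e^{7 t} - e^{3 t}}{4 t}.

The MGF M(t) = \frac{e^{7 t} - e^{3 t}}{4 t} is the standard form for the Uniform distribution.
Comparing with the known MGF formula identifies: Uniform(3, 7)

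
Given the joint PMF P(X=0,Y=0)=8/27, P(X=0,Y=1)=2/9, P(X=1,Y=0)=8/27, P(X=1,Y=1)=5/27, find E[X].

First find marginal of X:
P(X=0) = 14/27
P(X=1) = 13/27
E[X] = 0 × 14/27 + 1 × 13/27 = 13/27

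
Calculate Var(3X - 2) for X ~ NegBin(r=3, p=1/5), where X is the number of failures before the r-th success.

For X ~ NegBin(r=3, p=1/5), where X is the number of failures before the r-th success:
Var(X) = 60
Var(3X - 2) = (3)² × Var(X) = 9 × 60 = 540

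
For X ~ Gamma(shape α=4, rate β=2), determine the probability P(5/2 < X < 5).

P(5/2 < X < 5) = ∫_{5/2}^{5} f(x) dx
where f(x) = \frac{8 x^{3} e^{- 2 x}}{3}
= \frac{-683 + 118 e^{5}}{3 e^{10}}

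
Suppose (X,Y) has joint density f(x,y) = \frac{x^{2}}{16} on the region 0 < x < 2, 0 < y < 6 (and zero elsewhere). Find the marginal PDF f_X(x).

f_X(x) = ∫_0^6 f(x,y) dy
= ∫_0^6 \frac{x^{2}}{16} dy
= \frac{3 x^{2}}{8} for 0 < x < 2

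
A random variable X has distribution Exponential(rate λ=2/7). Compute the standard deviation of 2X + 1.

For X ~ Exponential(rate λ=2/7):
Var(X) = \frac{49}{4}
SD(X) = √(Var(X)) = √(\frac{49}{4}) = \frac{7}{2}
SD(2X + 1) = |2| × SD(X) = 2 × \frac{7}{2} = 7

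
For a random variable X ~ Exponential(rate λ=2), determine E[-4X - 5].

For X ~ Exponential(rate λ=2):
E[X] = \frac{1}{2}
E[-4X - 5] = -4 × E[X] - 5 = -7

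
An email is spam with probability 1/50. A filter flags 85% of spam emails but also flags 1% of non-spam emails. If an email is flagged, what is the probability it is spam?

Let D = the rare event, + = positive/flagged.
P(D) = 1/50
P(+|D) = 85/100 = 17/20
P(+|D') = 1/100
P(+) = P(+|D)P(D) + P(+|D')P(D')
     = \frac{17}{20} × \frac{1}{50} + \frac{1}{100} × \frac{49}{50}
     = \frac{67}{2500}
P(D|+) = P(+|D)P(D)/P(+) = \frac{85}{134}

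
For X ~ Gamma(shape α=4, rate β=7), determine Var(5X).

For X ~ Gamma(shape α=4, rate β=7):
Var(X) = \frac{4}{49}
Var(5X) = (5)² × Var(X) = 25 × \frac{4}{49} = \frac{100}{49}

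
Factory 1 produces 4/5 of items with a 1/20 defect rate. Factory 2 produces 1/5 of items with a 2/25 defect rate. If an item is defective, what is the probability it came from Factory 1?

Using Bayes' theorem:
P(F1) = 4/5, P(D|F1) = 1/20
P(F2) = 1/5, P(D|F2) = 2/25
P(D) = P(D|F1)P(F1) + P(D|F2)P(F2)
     = \frac{7}{125}
P(F1|D) = P(D|F1)P(F1) / P(D)
= \frac{5}{7}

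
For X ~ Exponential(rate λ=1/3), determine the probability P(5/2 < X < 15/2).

P(5/2 < X < 15/2) = ∫_{5/2}^{15/2} f(x) dx
where f(x) = \frac{e^{- \frac{x}{3}}}{3}
= - \frac{1}{e^{\frac{5}{2}}} + e^{- \frac{5}{6}}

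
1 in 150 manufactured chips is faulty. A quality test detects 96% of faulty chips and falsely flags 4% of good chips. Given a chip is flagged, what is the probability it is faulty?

Let D = the rare event, + = positive/flagged.
P(D) = 1/150
P(+|D) = 96/100 = 24/25
P(+|D') = 4/100 = 1/25
P(+) = P(+|D)P(D) + P(+|D')P(D')
     = \frac{24}{25} × \frac{1}{150} + \frac{1}{25} × \frac{149}{150}
     = \frac{173}{3750}
P(D|+) = P(+|D)P(D)/P(+) = \frac{24}{173}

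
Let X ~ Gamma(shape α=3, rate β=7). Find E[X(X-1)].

E[X(X-1)] = E[X² - X] = E[X²] - E[X]
E[X] = \frac{3}{7}
E[X²] = Var(X) + (E[X])² = \frac{3}{49} + (\frac{3}{7})² = \frac{12}{49}
E[X(X-1)] = \frac{12}{49} - \frac{3}{7} = - \frac{9}{49}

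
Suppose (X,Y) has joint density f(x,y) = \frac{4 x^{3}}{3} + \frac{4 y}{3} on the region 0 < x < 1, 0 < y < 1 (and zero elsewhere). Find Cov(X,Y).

E[XY] = ∫∫ xy × f(x,y) dx dy = \frac{16}{45}
E[X] = \frac{3}{5}
E[Y] = \frac{11}{18}
Cov(X,Y) = E[XY] - E[X]E[Y] = - \frac{1}{90}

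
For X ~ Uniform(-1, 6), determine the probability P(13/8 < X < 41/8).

P(13/8 < X < 41/8) = ∫_{13/8}^{41/8} f(x) dx
where f(x) = \frac{1}{7}
= \frac{1}{2}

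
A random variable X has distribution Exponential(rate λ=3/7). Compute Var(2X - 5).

For X ~ Exponential(rate λ=3/7):
Var(X) = \frac{49}{9}
Var(2X - 5) = (2)² × Var(X) = 4 × \frac{49}{9} = \frac{196}{9}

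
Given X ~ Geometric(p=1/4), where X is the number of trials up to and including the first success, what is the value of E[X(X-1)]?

E[X(X-1)] = E[X² - X] = E[X²] - E[X]
E[X] = 4
E[X²] = Var(X) + (E[X])² = 12 + (4)² = 28
E[X(X-1)] = 28 - 4 = 24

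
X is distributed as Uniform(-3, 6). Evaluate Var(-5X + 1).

For X ~ Uniform(-3, 6):
Var(X) = \frac{27}{4}
Var(-5X + 1) = (-5)² × Var(X) = 25 × \frac{27}{4} = \frac{675}{4}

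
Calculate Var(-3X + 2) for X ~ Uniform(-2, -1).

For X ~ Uniform(-2, -1):
Var(X) = \frac{1}{12}
Var(-3X + 2) = (-3)² × Var(X) = 9 × \frac{1}{12} = \frac{3}{4}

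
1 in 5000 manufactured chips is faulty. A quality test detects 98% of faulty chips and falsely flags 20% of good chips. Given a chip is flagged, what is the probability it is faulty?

Let D = the rare event, + = positive/flagged.
P(D) = 1/5000
P(+|D) = 98/100 = 49/50
P(+|D') = 20/100 = 1/5
P(+) = P(+|D)P(D) + P(+|D')P(D')
     = \frac{49}{50} × \frac{1}{5000} + \frac{1}{5} × \frac{4999}{5000}
     = \frac{50039}{250000}
P(D|+) = P(+|D)P(D)/P(+) = \frac{49}{50039}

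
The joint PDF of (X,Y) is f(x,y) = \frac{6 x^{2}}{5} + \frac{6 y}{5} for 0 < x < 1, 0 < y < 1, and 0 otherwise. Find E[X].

E[X] = ∫_0^1 ∫_0^1 x × f(x,y) dy dx
= ∫_0^1 ∫_0^1 x × (\frac{6 x^{2}}{5} + \frac{6 y}{5}) dy dx
= \frac{3}{5}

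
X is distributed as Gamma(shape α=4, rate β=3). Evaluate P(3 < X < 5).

P(3 < X < 5) = ∫_{3}^{5} f(x) dx
where f(x) = \frac{27 x^{3} e^{- 3 x}}{2}
= \frac{-691 + 172 e^{6}}{e^{15}}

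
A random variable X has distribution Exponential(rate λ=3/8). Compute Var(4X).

For X ~ Exponential(rate λ=3/8):
Var(X) = \frac{64}{9}
Var(4X) = (4)² × Var(X) = 16 × \frac{64}{9} = \frac{1024}{9}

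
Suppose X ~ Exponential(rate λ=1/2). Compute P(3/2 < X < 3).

P(3/2 < X < 3) = ∫_{3/2}^{3} f(x) dx
where f(x) = \frac{e^{- \frac{x}{2}}}{2}
= - \frac{1}{e^{\frac{3}{2}}} + e^{- \frac{3}{4}}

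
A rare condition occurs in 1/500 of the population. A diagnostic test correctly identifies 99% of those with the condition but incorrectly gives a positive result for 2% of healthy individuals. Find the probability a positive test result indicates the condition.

Let D = the rare event, + = positive/flagged.
P(D) = 1/500
P(+|D) = 99/100
P(+|D') = 2/100 = 1/50
P(+) = P(+|D)P(D) + P(+|D')P(D')
     = \frac{99}{100} × \frac{1}{500} + \frac{1}{50} × \frac{499}{500}
     = \frac{1097}{50000}
P(D|+) = P(+|D)P(D)/P(+) = \frac{99}{1097}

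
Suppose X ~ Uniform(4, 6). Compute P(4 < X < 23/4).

P(4 < X < 23/4) = ∫_{4}^{23/4} f(x) dx
where f(x) = \frac{1}{2}
= \frac{7}{8}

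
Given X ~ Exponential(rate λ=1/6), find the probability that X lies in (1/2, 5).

P(1/2 < X < 5) = ∫_{1/2}^{5} f(x) dx
where f(x) = \frac{e^{- \frac{x}{6}}}{6}
= - \frac{1}{e^{\frac{5}{6}}} + e^{- \frac{1}{12}}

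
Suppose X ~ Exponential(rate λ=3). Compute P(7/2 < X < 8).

P(7/2 < X < 8) = ∫_{7/2}^{8} f(x) dx
where f(x) = 3 e^{- 3 x}
= - \frac{1}{e^{24}} + e^{- \frac{21}{2}}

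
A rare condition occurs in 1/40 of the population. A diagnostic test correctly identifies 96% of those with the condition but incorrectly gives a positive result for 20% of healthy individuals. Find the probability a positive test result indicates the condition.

Let D = the rare event, + = positive/flagged.
P(D) = 1/40
P(+|D) = 96/100 = 24/25
P(+|D') = 20/100 = 1/5
P(+) = P(+|D)P(D) + P(+|D')P(D')
     = \frac{24}{25} × \frac{1}{40} + \frac{1}{5} × \frac{39}{40}
     = \frac{219}{1000}
P(D|+) = P(+|D)P(D)/P(+) = \frac{8}{73}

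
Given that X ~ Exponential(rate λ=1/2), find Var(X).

For X ~ Exponential(rate λ=1/2):
Var(X) = 4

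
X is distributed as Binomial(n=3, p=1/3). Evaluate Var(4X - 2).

For X ~ Binomial(n=3, p=1/3):
Var(X) = \frac{2}{3}
Var(4X - 2) = (4)² × Var(X) = 16 × \frac{2}{3} = \frac{32}{3}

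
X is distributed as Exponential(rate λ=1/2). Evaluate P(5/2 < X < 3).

P(5/2 < X < 3) = ∫_{5/2}^{3} f(x) dx
where f(x) = \frac{e^{- \frac{x}{2}}}{2}
= - \frac{1}{e^{\frac{3}{2}}} + e^{- \frac{5}{4}}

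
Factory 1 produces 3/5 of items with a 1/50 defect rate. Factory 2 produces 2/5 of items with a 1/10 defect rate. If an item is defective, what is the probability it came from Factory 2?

Using Bayes' theorem:
P(F1) = 3/5, P(D|F1) = 1/50
P(F2) = 2/5, P(D|F2) = 1/10
P(D) = P(D|F1)P(F1) + P(D|F2)P(F2)
     = \frac{13}{250}
P(F2|D) = P(D|F2)P(F2) / P(D)
= \frac{10}{13}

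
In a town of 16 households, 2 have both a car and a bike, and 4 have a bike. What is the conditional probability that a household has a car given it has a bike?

P(A ∩ B) = 2/16 = 1/8
P(B) = 4/16 = 1/4
P(A|B) = P(A ∩ B) / P(B) = (1/8) / (1/4) = 1/2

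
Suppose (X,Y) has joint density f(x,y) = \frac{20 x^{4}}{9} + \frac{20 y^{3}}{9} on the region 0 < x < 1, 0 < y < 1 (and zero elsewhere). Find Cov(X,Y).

E[XY] = ∫∫ xy × f(x,y) dx dy = \frac{11}{27}
E[X] = \frac{35}{54}
E[Y] = \frac{2}{3}
Cov(X,Y) = E[XY] - E[X]E[Y] = - \frac{2}{81}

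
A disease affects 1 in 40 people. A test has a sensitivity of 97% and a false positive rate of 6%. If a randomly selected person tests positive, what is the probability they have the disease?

Let D = the rare event, + = positive/flagged.
P(D) = 1/40
P(+|D) = 97/100
P(+|D') = 6/100 = 3/50
P(+) = P(+|D)P(D) + P(+|D')P(D')
     = \frac{97}{100} × \frac{1}{40} + \frac{3}{50} × \frac{39}{40}
     = \frac{331}{4000}
P(D|+) = P(+|D)P(D)/P(+) = \frac{97}{331}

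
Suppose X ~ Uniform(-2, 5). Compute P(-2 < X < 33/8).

P(-2 < X < 33/8) = ∫_{-2}^{33/8} f(x) dx
where f(x) = \frac{1}{7}
= \frac{7}{8}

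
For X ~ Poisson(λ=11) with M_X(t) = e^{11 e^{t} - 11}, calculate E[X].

To find E[X], compute M^(1)(0):
M^(1)(t) = 11 e^{t} e^{11 e^{t} - 11}
M^(1)(0) = 11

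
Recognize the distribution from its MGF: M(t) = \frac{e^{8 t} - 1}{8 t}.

The MGF M(t) = \frac{e^{8 t} - 1}{8 t} is the standard form for the Uniform distribution.
Comparing with the known MGF formula identifies: Uniform(0, 8)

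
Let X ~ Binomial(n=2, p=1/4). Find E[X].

For X ~ Binomial(n=2, p=1/4), the expected value is:
E[X] = \frac{1}{2}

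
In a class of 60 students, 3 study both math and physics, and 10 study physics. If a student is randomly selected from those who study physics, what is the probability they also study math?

P(A ∩ B) = 3/60 = 1/20
P(B) = 10/60 = 1/6
P(A|B) = P(A ∩ B) / P(B) = (1/20) / (1/6) = 3/10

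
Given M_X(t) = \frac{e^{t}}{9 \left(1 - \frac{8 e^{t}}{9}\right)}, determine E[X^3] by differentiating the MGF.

To find E[X^3], compute M^(3)(0):
M^(1)(t) = \frac{e^{t}}{9 \left(1 - \frac{8 e^{t}}{9}\right)} + \frac{8 e^{2 t}}{81 \left(1 - \frac{8 e^{t}}{9}\right)^{2}}
M^(2)(t) = \frac{e^{t}}{9 \left(1 - \frac{8 e^{t}}{9}\right)} + \frac{8 e^{2 t}}{27 \left(1 - \frac{8 e^{t}}{9}\right)^{2}} + \frac{128 e^{3 t}}{729 \left(1 - \frac{8 e^{t}}{9}\right)^{3}}
M^(3)(t) = \frac{e^{t}}{9 \left(1 - \frac{8 e^{t}}{9}\right)} + \frac{56 e^{2 t}}{81 \left(1 - \frac{8 e^{t}}{9}\right)^{2}} + \frac{256 e^{3 t}}{243 \left(1 - \frac{8 e^{t}}{9}\right)^{3}} + \frac{1024 e^{4 t}}{2187 \left(1 - \frac{8 e^{t}}{9}\right)^{4}}
M^(3)(0) = 3897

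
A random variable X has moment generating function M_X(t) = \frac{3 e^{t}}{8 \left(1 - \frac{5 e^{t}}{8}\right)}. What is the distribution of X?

The MGF M(t) = \frac{3 e^{t}}{8 \left(1 - \frac{5 e^{t}}{8}\right)} is the standard form for the Geometric distribution.
Comparing with the known MGF formula identifies: Geometric(p=3/8), X = trial number of first success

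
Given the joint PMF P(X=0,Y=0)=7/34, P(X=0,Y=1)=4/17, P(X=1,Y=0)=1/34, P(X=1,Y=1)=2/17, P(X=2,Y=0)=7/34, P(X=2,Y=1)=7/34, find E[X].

First find marginal of X:
P(X=0) = 15/34
P(X=1) = 5/34
P(X=2) = 7/17
E[X] = 0 × 15/34 + 1 × 5/34 + 2 × 7/17 = 33/34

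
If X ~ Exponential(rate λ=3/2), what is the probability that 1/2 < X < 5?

P(1/2 < X < 5) = ∫_{1/2}^{5} f(x) dx
where f(x) = \frac{3 e^{- \frac{3 x}{2}}}{2}
= - \frac{1}{e^{\frac{15}{2}}} + e^{- \frac{3}{4}}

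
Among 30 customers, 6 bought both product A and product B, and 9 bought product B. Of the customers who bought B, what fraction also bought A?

P(A ∩ B) = 6/30 = 1/5
P(B) = 9/30 = 3/10
P(A|B) = P(A ∩ B) / P(B) = (1/5) / (3/10) = 2/3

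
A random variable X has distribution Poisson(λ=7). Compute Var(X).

For X ~ Poisson(λ=7):
Var(X) = 7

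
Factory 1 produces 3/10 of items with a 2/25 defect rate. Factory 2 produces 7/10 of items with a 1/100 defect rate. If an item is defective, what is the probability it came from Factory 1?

Using Bayes' theorem:
P(F1) = 3/10, P(D|F1) = 2/25
P(F2) = 7/10, P(D|F2) = 1/100
P(D) = P(D|F1)P(F1) + P(D|F2)P(F2)
     = \frac{31}{1000}
P(F1|D) = P(D|F1)P(F1) / P(D)
= \frac{24}{31}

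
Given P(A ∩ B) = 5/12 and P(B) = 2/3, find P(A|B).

P(A|B) = P(A ∩ B) / P(B)
= (5/12) / (2/3)
= 5/8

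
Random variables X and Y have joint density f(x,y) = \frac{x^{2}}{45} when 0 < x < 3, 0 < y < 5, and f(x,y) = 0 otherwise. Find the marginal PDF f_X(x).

f_X(x) = ∫_0^5 f(x,y) dy
= ∫_0^5 \frac{x^{2}}{45} dy
= \frac{x^{2}}{9} for 0 < x < 3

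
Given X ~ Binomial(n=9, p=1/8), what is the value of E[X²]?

Using the identity E[X²] = Var(X) + (E[X])²:
E[X] = \frac{9}{8}
Var(X) = \frac{63}{64}
E[X²] = \frac{63}{64} + (\frac{9}{8})²
= \frac{9}{4}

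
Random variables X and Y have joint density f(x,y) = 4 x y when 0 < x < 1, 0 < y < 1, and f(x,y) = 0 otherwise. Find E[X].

E[X] = ∫_0^1 ∫_0^1 x × f(x,y) dy dx
= ∫_0^1 ∫_0^1 x × (4 x y) dy dx
= \frac{2}{3}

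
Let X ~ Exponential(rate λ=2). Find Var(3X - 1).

For X ~ Exponential(rate λ=2):
Var(X) = \frac{1}{4}
Var(3X - 1) = (3)² × Var(X) = 9 × \frac{1}{4} = \frac{9}{4}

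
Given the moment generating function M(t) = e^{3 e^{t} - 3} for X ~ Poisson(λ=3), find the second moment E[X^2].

To find E[X^2], compute M^(2)(0):
M^(1)(t) = 3 e^{t} e^{3 e^{t} - 3}
M^(2)(t) = 9 e^{2 t} e^{3 e^{t} - 3} + 3 e^{t} e^{3 e^{t} - 3}
M^(2)(0) = 12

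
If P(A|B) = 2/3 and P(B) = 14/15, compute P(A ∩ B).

By definition, P(A|B) = P(A ∩ B) / P(B)
So P(A ∩ B) = P(A|B) × P(B)
= 2/3 × 14/15
= 28/45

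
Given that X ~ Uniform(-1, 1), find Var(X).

For X ~ Uniform(-1, 1):
Var(X) = \frac{1}{3}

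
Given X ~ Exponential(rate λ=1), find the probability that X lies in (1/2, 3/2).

P(1/2 < X < 3/2) = ∫_{1/2}^{3/2} f(x) dx
where f(x) = e^{- x}
= - \frac{1 - e}{e^{\frac{3}{2}}}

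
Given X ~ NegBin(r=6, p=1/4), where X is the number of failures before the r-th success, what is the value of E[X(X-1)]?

E[X(X-1)] = E[X² - X] = E[X²] - E[X]
E[X] = 18
E[X²] = Var(X) + (E[X])² = 72 + (18)² = 396
E[X(X-1)] = 396 - 18 = 378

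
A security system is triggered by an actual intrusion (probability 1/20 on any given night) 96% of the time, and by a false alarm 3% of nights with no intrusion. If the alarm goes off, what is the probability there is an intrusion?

Let D = the rare event, + = positive/flagged.
P(D) = 1/20
P(+|D) = 96/100 = 24/25
P(+|D') = 3/100
P(+) = P(+|D)P(D) + P(+|D')P(D')
     = \frac{24}{25} × \frac{1}{20} + \frac{3}{100} × \frac{19}{20}
     = \frac{153}{2000}
P(D|+) = P(+|D)P(D)/P(+) = \frac{32}{51}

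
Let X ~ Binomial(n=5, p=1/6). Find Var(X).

For X ~ Binomial(n=5, p=1/6):
Var(X) = \frac{25}{36}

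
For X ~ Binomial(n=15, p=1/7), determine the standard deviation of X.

For X ~ Binomial(n=15, p=1/7):
Var(X) = \frac{90}{49}
SD(X) = √(Var(X)) = √(\frac{90}{49}) = \frac{3 \sqrt{10}}{7}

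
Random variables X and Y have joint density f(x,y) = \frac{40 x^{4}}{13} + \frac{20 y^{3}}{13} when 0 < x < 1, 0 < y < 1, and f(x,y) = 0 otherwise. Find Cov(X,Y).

E[XY] = ∫∫ xy × f(x,y) dx dy = \frac{16}{39}
E[X] = \frac{55}{78}
E[Y] = \frac{8}{13}
Cov(X,Y) = E[XY] - E[X]E[Y] = - \frac{4}{169}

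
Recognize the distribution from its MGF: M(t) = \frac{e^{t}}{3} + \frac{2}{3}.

The MGF M(t) = \frac{e^{t}}{3} + \frac{2}{3} is the standard form for the Bernoulli distribution.
Comparing with the known MGF formula identifies: Bernoulli(p=1/3)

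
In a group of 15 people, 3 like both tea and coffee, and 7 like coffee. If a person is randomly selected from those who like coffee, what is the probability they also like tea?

P(A ∩ B) = 3/15 = 1/5
P(B) = 7/15
P(A|B) = P(A ∩ B) / P(B) = (1/5) / (7/15) = 3/7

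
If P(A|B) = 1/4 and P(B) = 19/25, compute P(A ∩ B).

By definition, P(A|B) = P(A ∩ B) / P(B)
So P(A ∩ B) = P(A|B) × P(B)
= 1/4 × 19/25
= 19/100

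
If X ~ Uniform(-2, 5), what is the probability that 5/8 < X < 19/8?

P(5/8 < X < 19/8) = ∫_{5/8}^{19/8} f(x) dx
where f(x) = \frac{1}{7}
= \frac{1}{4}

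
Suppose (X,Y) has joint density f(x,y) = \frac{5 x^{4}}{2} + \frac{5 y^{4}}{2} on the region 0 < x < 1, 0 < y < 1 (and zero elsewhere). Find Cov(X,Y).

E[XY] = ∫∫ xy × f(x,y) dx dy = \frac{5}{12}
E[X] = \frac{2}{3}
E[Y] = \frac{2}{3}
Cov(X,Y) = E[XY] - E[X]E[Y] = - \frac{1}{36}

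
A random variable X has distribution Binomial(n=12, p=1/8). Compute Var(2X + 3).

For X ~ Binomial(n=12, p=1/8):
Var(X) = \frac{21}{16}
Var(2X + 3) = (2)² × Var(X) = 4 × \frac{21}{16} = \frac{21}{4}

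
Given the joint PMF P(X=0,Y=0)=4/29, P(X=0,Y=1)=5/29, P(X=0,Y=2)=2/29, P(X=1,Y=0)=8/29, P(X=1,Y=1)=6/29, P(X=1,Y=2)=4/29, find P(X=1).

P(X=1) = P(X=1,Y=0) + P(X=1,Y=1) + P(X=1,Y=2)
= 8/29 + 6/29 + 4/29
= 18/29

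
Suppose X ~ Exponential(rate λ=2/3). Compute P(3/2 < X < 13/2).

P(3/2 < X < 13/2) = ∫_{3/2}^{13/2} f(x) dx
where f(x) = \frac{2 e^{- \frac{2 x}{3}}}{3}
= - \frac{1}{e^{\frac{13}{3}}} + e^{-1}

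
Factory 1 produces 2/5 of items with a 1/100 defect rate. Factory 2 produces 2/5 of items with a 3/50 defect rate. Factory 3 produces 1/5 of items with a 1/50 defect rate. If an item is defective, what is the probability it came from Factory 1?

Using Bayes' theorem:
P(F1) = 2/5, P(D|F1) = 1/100
P(F2) = 2/5, P(D|F2) = 3/50
P(F3) = 1/5, P(D|F3) = 1/50
P(D) = P(D|F1)P(F1) + P(D|F2)P(F2) + P(D|F3)P(F3)
     = \frac{4}{125}
P(F1|D) = P(D|F1)P(F1) / P(D)
= \frac{1}{8}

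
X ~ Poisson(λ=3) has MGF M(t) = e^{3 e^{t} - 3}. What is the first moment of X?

To find E[X], compute M^(1)(0):
M^(1)(t) = 3 e^{t} e^{3 e^{t} - 3}
M^(1)(0) = 3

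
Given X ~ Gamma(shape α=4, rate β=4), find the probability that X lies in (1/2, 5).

P(1/2 < X < 5) = ∫_{1/2}^{5} f(x) dx
where f(x) = \frac{128 x^{3} e^{- 4 x}}{3}
= \frac{-4663 + 19 e^{18}}{3 e^{20}}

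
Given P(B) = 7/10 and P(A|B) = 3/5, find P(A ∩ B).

By definition, P(A|B) = P(A ∩ B) / P(B)
So P(A ∩ B) = P(A|B) × P(B)
= 3/5 × 7/10
= 21/50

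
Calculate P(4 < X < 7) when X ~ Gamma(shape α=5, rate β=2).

P(4 < X < 7) = ∫_{4}^{7} f(x) dx
where f(x) = \frac{4 x^{4} e^{- 2 x}}{3}
= \frac{-2171 + 297 e^{6}}{e^{14}}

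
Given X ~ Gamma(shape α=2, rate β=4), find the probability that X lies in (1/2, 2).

P(1/2 < X < 2) = ∫_{1/2}^{2} f(x) dx
where f(x) = 16 x e^{- 4 x}
= \frac{3 \left(-3 + e^{6}\right)}{e^{8}}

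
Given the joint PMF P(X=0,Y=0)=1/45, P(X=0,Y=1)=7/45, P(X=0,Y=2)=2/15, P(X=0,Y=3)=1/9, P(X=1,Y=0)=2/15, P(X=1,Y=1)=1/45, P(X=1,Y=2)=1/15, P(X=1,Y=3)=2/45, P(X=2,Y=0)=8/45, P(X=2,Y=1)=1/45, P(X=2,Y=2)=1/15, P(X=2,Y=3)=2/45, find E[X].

First find marginal of X:
P(X=0) = 19/45
P(X=1) = 4/15
P(X=2) = 14/45
E[X] = 0 × 19/45 + 1 × 4/15 + 2 × 14/45 = 8/9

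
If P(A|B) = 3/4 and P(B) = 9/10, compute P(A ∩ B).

By definition, P(A|B) = P(A ∩ B) / P(B)
So P(A ∩ B) = P(A|B) × P(B)
= 3/4 × 9/10
= 27/40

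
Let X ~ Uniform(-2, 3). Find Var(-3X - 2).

For X ~ Uniform(-2, 3):
Var(X) = \frac{25}{12}
Var(-3X - 2) = (-3)² × Var(X) = 9 × \frac{25}{12} = \frac{75}{4}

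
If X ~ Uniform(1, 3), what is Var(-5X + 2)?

For X ~ Uniform(1, 3):
Var(X) = \frac{1}{3}
Var(-5X + 2) = (-5)² × Var(X) = 25 × \frac{1}{3} = \frac{25}{3}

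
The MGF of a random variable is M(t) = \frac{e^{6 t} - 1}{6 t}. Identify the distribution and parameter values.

The MGF M(t) = \frac{e^{6 t} - 1}{6 t} is the standard form for the Uniform distribution.
Comparing with the known MGF formula identifies: Uniform(0, 6)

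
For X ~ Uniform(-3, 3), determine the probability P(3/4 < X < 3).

P(3/4 < X < 3) = ∫_{3/4}^{3} f(x) dx
where f(x) = \frac{1}{6}
= \frac{3}{8}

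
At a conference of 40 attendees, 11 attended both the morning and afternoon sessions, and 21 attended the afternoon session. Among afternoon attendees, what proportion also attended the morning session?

P(A ∩ B) = 11/40
P(B) = 21/40
P(A|B) = P(A ∩ B) / P(B) = (11/40) / (21/40) = 11/21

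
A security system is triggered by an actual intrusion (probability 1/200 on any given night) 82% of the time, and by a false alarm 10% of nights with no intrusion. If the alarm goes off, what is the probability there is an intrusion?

Let D = the rare event, + = positive/flagged.
P(D) = 1/200
P(+|D) = 82/100 = 41/50
P(+|D') = 10/100 = 1/10
P(+) = P(+|D)P(D) + P(+|D')P(D')
     = \frac{41}{50} × \frac{1}{200} + \frac{1}{10} × \frac{199}{200}
     = \frac{259}{2500}
P(D|+) = P(+|D)P(D)/P(+) = \frac{41}{1036}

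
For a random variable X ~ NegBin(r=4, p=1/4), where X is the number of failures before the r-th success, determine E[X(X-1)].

E[X(X-1)] = E[X² - X] = E[X²] - E[X]
E[X] = 12
E[X²] = Var(X) + (E[X])² = 48 + (12)² = 192
E[X(X-1)] = 192 - 12 = 180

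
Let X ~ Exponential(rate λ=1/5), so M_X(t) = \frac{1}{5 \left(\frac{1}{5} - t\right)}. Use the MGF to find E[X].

To find E[X], compute M^(1)(0):
M^(1)(t) = \frac{1}{5 \left(\frac{1}{5} - t\right)^{2}}
M^(1)(0) = 5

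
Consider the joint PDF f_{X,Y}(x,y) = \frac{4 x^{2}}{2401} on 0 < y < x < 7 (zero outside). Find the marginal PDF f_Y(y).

f_Y(y) = ∫_y^7 \frac{4 x^{2}}{2401} dx = \frac{4}{21} - \frac{4 y^{3}}{7203}
for 0 < y < 7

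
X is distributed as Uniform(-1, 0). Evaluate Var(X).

For X ~ Uniform(-1, 0):
Var(X) = \frac{1}{12}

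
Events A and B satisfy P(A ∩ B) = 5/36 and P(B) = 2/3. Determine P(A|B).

P(A|B) = P(A ∩ B) / P(B)
= (5/36) / (2/3)
= 5/24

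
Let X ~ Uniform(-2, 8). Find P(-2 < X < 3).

P(-2 < X < 3) = ∫_{-2}^{3} f(x) dx
where f(x) = \frac{1}{10}
= \frac{1}{2}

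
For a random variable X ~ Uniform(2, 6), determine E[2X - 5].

For X ~ Uniform(2, 6):
E[X] = 4
E[2X - 5] = 2 × E[X] - 5 = 3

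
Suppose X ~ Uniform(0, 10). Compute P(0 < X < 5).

P(0 < X < 5) = ∫_{0}^{5} f(x) dx
where f(x) = \frac{1}{10}
= \frac{1}{2}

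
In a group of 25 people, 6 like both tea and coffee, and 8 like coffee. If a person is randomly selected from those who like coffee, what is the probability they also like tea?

P(A ∩ B) = 6/25
P(B) = 8/25
P(A|B) = P(A ∩ B) / P(B) = (6/25) / (8/25) = 3/4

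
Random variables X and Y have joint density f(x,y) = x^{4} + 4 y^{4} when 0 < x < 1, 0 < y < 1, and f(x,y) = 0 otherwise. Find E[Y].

E[Y] = ∫_0^1 ∫_0^1 y × f(x,y) dx dy
= \frac{23}{30}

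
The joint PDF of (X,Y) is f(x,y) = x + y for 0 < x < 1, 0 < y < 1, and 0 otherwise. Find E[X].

E[X] = ∫_0^1 ∫_0^1 x × f(x,y) dy dx
= ∫_0^1 ∫_0^1 x × (x + y) dy dx
= \frac{7}{12}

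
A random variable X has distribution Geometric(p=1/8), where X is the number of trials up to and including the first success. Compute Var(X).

For X ~ Geometric(p=1/8), where X is the number of trials up to and including the first success:
Var(X) = 56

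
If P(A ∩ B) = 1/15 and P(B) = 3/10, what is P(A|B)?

P(A|B) = P(A ∩ B) / P(B)
= (1/15) / (3/10)
= 2/9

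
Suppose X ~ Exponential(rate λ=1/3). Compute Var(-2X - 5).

For X ~ Exponential(rate λ=1/3):
Var(X) = 9
Var(-2X - 5) = (-2)² × Var(X) = 4 × 9 = 36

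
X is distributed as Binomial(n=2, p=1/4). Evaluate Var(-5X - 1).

For X ~ Binomial(n=2, p=1/4):
Var(X) = \frac{3}{8}
Var(-5X - 1) = (-5)² × Var(X) = 25 × \frac{3}{8} = \frac{75}{8}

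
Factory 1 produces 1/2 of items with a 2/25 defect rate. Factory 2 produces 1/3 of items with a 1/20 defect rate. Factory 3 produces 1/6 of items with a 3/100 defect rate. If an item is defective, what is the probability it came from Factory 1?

Using Bayes' theorem:
P(F1) = 1/2, P(D|F1) = 2/25
P(F2) = 1/3, P(D|F2) = 1/20
P(F3) = 1/6, P(D|F3) = 3/100
P(D) = P(D|F1)P(F1) + P(D|F2)P(F2) + P(D|F3)P(F3)
     = \frac{37}{600}
P(F1|D) = P(D|F1)P(F1) / P(D)
= \frac{24}{37}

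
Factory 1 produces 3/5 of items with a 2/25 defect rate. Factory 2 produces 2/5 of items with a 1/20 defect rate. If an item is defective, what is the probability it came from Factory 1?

Using Bayes' theorem:
P(F1) = 3/5, P(D|F1) = 2/25
P(F2) = 2/5, P(D|F2) = 1/20
P(D) = P(D|F1)P(F1) + P(D|F2)P(F2)
     = \frac{17}{250}
P(F1|D) = P(D|F1)P(F1) / P(D)
= \frac{12}{17}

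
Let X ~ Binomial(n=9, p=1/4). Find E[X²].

Using the identity E[X²] = Var(X) + (E[X])²:
E[X] = \frac{9}{4}
Var(X) = \frac{27}{16}
E[X²] = \frac{27}{16} + (\frac{9}{4})²
= \frac{27}{4}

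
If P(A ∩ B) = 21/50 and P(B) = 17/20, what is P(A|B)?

P(A|B) = P(A ∩ B) / P(B)
= (21/50) / (17/20)
= 42/85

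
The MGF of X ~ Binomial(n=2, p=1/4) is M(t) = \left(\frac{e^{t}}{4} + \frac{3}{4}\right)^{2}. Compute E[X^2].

To find E[X^2], compute M^(2)(0):
M^(1)(t) = \frac{\left(\frac{e^{t}}{4} + \frac{3}{4}\right) e^{t}}{2}
M^(2)(t) = \frac{\left(\frac{e^{t}}{4} + \frac{3}{4}\right) e^{t}}{2} + \frac{e^{2 t}}{8}
M^(2)(0) = \frac{5}{8}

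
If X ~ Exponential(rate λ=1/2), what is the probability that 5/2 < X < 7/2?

P(5/2 < X < 7/2) = ∫_{5/2}^{7/2} f(x) dx
where f(x) = \frac{e^{- \frac{x}{2}}}{2}
= - \frac{1 - e^{\frac{1}{2}}}{e^{\frac{7}{4}}}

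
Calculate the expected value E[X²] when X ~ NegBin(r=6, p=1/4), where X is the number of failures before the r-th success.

Using the identity E[X²] = Var(X) + (E[X])²:
E[X] = 18
Var(X) = 72
E[X²] = 72 + (18)²
= 396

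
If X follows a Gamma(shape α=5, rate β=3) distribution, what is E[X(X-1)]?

E[X(X-1)] = E[X² - X] = E[X²] - E[X]
E[X] = \frac{5}{3}
E[X²] = Var(X) + (E[X])² = \frac{5}{9} + (\frac{5}{3})² = \frac{10}{3}
E[X(X-1)] = \frac{10}{3} - \frac{5}{3} = \frac{5}{3}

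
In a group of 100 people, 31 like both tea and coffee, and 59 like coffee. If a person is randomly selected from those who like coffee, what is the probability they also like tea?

P(A ∩ B) = 31/100
P(B) = 59/100
P(A|B) = P(A ∩ B) / P(B) = (31/100) / (59/100) = 31/59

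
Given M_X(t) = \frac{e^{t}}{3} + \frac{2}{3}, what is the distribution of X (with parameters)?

The MGF M(t) = \frac{e^{t}}{3} + \frac{2}{3} is the standard form for the Bernoulli distribution.
Comparing with the known MGF formula identifies: Bernoulli(p=1/3)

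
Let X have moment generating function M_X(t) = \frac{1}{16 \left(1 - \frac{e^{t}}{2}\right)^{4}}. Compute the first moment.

To find E[X], compute M^(1)(0):
M^(1)(t) = \frac{e^{t}}{8 \left(1 - \frac{e^{t}}{2}\right)^{5}}
M^(1)(0) = 4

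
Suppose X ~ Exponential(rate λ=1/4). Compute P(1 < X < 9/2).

P(1 < X < 9/2) = ∫_{1}^{9/2} f(x) dx
where f(x) = \frac{e^{- \frac{x}{4}}}{4}
= - \frac{1}{e^{\frac{9}{8}}} + e^{- \frac{1}{4}}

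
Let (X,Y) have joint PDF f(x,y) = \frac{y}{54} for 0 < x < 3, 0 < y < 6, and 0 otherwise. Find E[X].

f_X(x) = ∫_0^6 \frac{y}{54} dy = \frac{1}{3}
E[X] = ∫_0^3 x × (\frac{1}{3}) dx = \frac{3}{2}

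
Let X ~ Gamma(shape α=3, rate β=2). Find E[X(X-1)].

E[X(X-1)] = E[X² - X] = E[X²] - E[X]
E[X] = \frac{3}{2}
E[X²] = Var(X) + (E[X])² = \frac{3}{4} + (\frac{3}{2})² = 3
E[X(X-1)] = 3 - \frac{3}{2} = \frac{3}{2}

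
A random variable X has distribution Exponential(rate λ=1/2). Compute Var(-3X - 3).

For X ~ Exponential(rate λ=1/2):
Var(X) = 4
Var(-3X - 3) = (-3)² × Var(X) = 9 × 4 = 36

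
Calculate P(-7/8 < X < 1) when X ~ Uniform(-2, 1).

P(-7/8 < X < 1) = ∫_{-7/8}^{1} f(x) dx
where f(x) = \frac{1}{3}
= \frac{5}{8}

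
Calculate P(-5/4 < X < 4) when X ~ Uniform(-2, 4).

P(-5/4 < X < 4) = ∫_{-5/4}^{4} f(x) dx
where f(x) = \frac{1}{6}
= \frac{7}{8}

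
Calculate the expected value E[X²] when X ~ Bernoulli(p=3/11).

Using the identity E[X²] = Var(X) + (E[X])²:
E[X] = \frac{3}{11}
Var(X) = \frac{24}{121}
E[X²] = \frac{24}{121} + (\frac{3}{11})²
= \frac{3}{11}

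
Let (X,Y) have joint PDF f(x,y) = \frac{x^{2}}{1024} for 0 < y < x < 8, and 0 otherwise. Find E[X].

f_X(x) = ∫_0^x \frac{x^{2}}{1024} dy = \frac{x^{3}}{1024}
E[X] = ∫_0^8 x × (\frac{x^{3}}{1024}) dx = \frac{32}{5}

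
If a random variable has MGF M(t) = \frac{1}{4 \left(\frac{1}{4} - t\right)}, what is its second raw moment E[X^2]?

To find E[X^2], compute M^(2)(0):
M^(1)(t) = \frac{1}{4 \left(\frac{1}{4} - t\right)^{2}}
M^(2)(t) = \frac{1}{2 \left(\frac{1}{4} - t\right)^{3}}
M^(2)(0) = 32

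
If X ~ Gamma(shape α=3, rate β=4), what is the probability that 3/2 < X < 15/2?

P(3/2 < X < 15/2) = ∫_{3/2}^{15/2} f(x) dx
where f(x) = 32 x^{2} e^{- 4 x}
= \frac{-481 + 25 e^{24}}{e^{30}}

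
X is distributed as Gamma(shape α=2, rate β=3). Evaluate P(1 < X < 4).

P(1 < X < 4) = ∫_{1}^{4} f(x) dx
where f(x) = 9 x e^{- 3 x}
= \frac{-13 + 4 e^{9}}{e^{12}}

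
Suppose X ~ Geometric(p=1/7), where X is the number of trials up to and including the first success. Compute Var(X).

For X ~ Geometric(p=1/7), where X is the number of trials up to and including the first success:
Var(X) = 42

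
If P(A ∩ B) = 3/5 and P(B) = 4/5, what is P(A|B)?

P(A|B) = P(A ∩ B) / P(B)
= (3/5) / (4/5)
= 3/4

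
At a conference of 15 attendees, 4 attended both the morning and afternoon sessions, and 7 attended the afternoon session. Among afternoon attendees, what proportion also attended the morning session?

P(A ∩ B) = 4/15
P(B) = 7/15
P(A|B) = P(A ∩ B) / P(B) = (4/15) / (7/15) = 4/7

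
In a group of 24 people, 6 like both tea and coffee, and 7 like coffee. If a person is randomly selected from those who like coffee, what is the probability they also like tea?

P(A ∩ B) = 6/24 = 1/4
P(B) = 7/24
P(A|B) = P(A ∩ B) / P(B) = (1/4) / (7/24) = 6/7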